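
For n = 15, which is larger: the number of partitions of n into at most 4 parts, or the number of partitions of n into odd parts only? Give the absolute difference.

Partitions of 15 into at most 4 parts: 54.
Partitions of 15 into odd parts only: 27.
|54 − 27| = 27.

27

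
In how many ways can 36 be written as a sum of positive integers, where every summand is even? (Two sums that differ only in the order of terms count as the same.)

385

Counting exhaustively, 385 partitions satisfy the conditions.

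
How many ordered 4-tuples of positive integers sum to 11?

Place 3 bars in the 10 internal gaps of a row of 11 dots: C(10,3) = 120.

120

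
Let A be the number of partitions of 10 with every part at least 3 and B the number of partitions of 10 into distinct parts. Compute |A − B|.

5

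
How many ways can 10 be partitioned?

There are too many to list fully; the first 12 (by largest part) are:
10
9,1
8,2
8,1,1
7,3
7,2,1
7,1,1,1
6,4
6,3,1
6,2,2
6,2,1,1
6,1,1,1,1
…and 30 more, for 42 total.

42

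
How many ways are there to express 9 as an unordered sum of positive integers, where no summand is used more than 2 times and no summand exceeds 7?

14

Listing the qualifying partitions of 9:
2, 7
1, 1, 7
3, 6
1, 2, 6
4, 5
1, 3, 5
2, 2, 5
1, 1, 2, 5
1, 4, 4
2, 3, 4
1, 1, 3, 4
1, 2, 2, 4
1, 2, 3, 3
1, 1, 2, 2, 3
Counting gives 14.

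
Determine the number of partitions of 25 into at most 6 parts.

612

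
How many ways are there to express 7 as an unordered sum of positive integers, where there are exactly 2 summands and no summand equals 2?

2

The partitions of 7 that satisfy the conditions:
6,1
4,3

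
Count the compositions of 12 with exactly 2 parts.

Equivalently, choose which 1 of the 11 gaps become plus signs: C(11,1) = 11.

11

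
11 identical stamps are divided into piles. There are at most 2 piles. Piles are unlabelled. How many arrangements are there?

Enumerating:
11
10,1
9,2
8,3
7,4
6,5
That's 6 in total.

6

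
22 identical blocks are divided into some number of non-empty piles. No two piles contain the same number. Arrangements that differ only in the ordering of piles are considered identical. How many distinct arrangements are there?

89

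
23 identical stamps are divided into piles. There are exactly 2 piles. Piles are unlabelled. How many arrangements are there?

11

Enumerating:
22+1
21+2
20+3
19+4
18+5
17+6
16+7
15+8
14+9
13+10
12+11
Counting gives 11.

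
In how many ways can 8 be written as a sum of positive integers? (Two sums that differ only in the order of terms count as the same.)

22

Enumerating:
8
1,7
2,6
1,1,6
3,5
1,2,5
1,1,1,5
4,4
1,3,4
2,2,4
1,1,2,4
1,1,1,1,4
2,3,3
1,1,3,3
1,2,2,3
1,1,1,2,3
1,1,1,1,1,3
2,2,2,2
1,1,2,2,2
1,1,1,1,2,2
1,1,1,1,1,1,2
1,1,1,1,1,1,1,1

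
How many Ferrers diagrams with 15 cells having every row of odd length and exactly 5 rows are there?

7

Listing the qualifying partitions of 15:
11,1,1,1,1
9,3,1,1,1
7,5,1,1,1
7,3,3,1,1
5,5,3,1,1
5,3,3,3,1
3,3,3,3,3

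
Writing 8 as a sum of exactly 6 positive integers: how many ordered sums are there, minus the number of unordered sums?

19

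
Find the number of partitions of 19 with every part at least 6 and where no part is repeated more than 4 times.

The partitions of 19 that satisfy the conditions:
19
13,6
12,7
11,8
10,9
7,6,6

6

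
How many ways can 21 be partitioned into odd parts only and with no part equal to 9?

There are too many to list fully; the first 12 (by largest part) are:
21
1+1+19
1+3+17
1+1+1+1+17
1+5+15
3+3+15
1+1+1+3+15
1+1+1+1+1+1+15
1+7+13
3+5+13
1+1+1+5+13
1+1+3+3+13
…and 49 more, for 61 total.

61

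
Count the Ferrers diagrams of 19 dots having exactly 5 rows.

70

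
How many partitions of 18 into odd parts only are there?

A partial list (first 12 by largest part):
17,1
15,3
15,1,1,1
13,5
13,3,1,1
13,1,1,1,1,1
11,7
11,5,1,1
11,3,3,1
11,3,1,1,1,1
11,1,1,1,1,1,1,1
9,9
…and 34 more, for 46 total.

46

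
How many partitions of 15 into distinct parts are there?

There are too many to list fully; the first 12 (by largest part) are:
15
14,1
13,2
12,3
12,2,1
11,4
11,3,1
10,5
10,4,1
10,3,2
9,6
9,5,1
…and 15 more, for 27 total.

27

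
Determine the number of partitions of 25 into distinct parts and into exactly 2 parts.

Listing the qualifying partitions of 25:
24 + 1
23 + 2
22 + 3
21 + 4
20 + 5
19 + 6
18 + 7
17 + 8
16 + 9
15 + 10
14 + 11
13 + 12
That's 12 in total.

12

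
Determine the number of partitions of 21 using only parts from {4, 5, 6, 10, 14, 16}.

Listing the qualifying partitions of 21:
16, 5
10, 6, 5
6, 6, 5, 4
6, 5, 5, 5
5, 4, 4, 4, 4

5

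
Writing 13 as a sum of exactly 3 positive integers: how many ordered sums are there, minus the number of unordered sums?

Compositions: C(12,2) = 66.
Unordered (partitions into 3 parts): 14.
Difference: 66 − 14 = 52.

52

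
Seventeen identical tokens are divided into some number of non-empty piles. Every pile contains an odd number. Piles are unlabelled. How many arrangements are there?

38

A partial list (first 12 by largest part):
17
15, 1, 1
13, 3, 1
13, 1, 1, 1, 1
11, 5, 1
11, 3, 3
11, 3, 1, 1, 1
11, 1, 1, 1, 1, 1, 1
9, 7, 1
9, 5, 3
9, 5, 1, 1, 1
9, 3, 3, 1, 1
…and 26 more, for 38 total.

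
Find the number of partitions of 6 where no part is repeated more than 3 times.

9

Listing the qualifying partitions of 6:
6
1 + 5
2 + 4
1 + 1 + 4
3 + 3
1 + 2 + 3
1 + 1 + 1 + 3
2 + 2 + 2
1 + 1 + 2 + 2
Counting gives 9.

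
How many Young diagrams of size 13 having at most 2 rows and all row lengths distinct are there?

They are:
13
12,1
11,2
10,3
9,4
8,5
7,6

7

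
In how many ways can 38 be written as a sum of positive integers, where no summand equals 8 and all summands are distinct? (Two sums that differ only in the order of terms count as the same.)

Direct enumeration gives 639 partitions.

639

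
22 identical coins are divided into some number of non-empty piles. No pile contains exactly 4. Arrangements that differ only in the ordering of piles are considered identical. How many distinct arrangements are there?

Counting exhaustively, 617 partitions satisfy the conditions.

617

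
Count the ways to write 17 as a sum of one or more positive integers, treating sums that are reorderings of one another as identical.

297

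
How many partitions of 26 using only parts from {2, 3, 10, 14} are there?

14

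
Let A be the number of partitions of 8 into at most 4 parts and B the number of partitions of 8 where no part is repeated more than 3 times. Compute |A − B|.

1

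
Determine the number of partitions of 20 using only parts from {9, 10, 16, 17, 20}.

2

Listing the qualifying partitions of 20:
20
10, 10
That's 2 in total.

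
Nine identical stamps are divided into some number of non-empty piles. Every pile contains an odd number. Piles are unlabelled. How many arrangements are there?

8

Listing the qualifying partitions of 9:
9
1,1,7
1,3,5
1,1,1,1,5
3,3,3
1,1,1,3,3
1,1,1,1,1,1,3
1,1,1,1,1,1,1,1,1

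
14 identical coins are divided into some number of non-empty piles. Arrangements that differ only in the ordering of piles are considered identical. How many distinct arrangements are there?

Systematic enumeration (by largest part, then next-largest, …) yields 135.

135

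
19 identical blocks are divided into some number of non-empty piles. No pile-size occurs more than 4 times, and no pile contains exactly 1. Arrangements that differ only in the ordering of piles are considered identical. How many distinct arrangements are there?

95

A full systematic count gives 95.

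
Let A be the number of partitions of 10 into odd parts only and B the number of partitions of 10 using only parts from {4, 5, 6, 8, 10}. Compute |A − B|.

Partitions of 10 into odd parts only: 10.
Partitions of 10 using only parts from {4, 5, 6, 8, 10}: 3.
|10 − 3| = 7.

7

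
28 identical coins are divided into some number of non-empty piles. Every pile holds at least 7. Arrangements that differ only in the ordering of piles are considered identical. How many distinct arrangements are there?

Enumerating:
28
21, 7
20, 8
19, 9
18, 10
17, 11
16, 12
15, 13
14, 14
14, 7, 7
13, 8, 7
12, 9, 7
12, 8, 8
11, 10, 7
11, 9, 8
10, 10, 8
10, 9, 9
7, 7, 7, 7
Counting gives 18.

18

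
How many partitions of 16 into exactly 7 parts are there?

28

A partial list (first 12 by largest part):
10, 1, 1, 1, 1, 1, 1
9, 2, 1, 1, 1, 1, 1
8, 3, 1, 1, 1, 1, 1
8, 2, 2, 1, 1, 1, 1
7, 4, 1, 1, 1, 1, 1
7, 3, 2, 1, 1, 1, 1
7, 2, 2, 2, 1, 1, 1
6, 5, 1, 1, 1, 1, 1
6, 4, 2, 1, 1, 1, 1
6, 3, 3, 1, 1, 1, 1
6, 3, 2, 2, 1, 1, 1
6, 2, 2, 2, 2, 1, 1
…and 16 more, for 28 total.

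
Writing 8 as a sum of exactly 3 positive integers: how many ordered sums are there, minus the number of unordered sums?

Compositions: C(7,2) = 21.
Unordered (partitions into 3 parts): 5.
Difference: 21 − 5 = 16.

16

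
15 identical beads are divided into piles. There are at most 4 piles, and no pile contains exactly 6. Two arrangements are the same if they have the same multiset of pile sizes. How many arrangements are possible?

42

A partial list (first 12 by largest part):
15
14, 1
13, 2
13, 1, 1
12, 3
12, 2, 1
12, 1, 1, 1
11, 4
11, 3, 1
11, 2, 2
11, 2, 1, 1
10, 5
…and 30 more, for 42 total.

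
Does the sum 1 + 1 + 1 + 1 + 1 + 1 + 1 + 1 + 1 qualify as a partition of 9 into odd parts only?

Yes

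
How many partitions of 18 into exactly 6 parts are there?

58

A partial list (first 12 by largest part):
13, 1, 1, 1, 1, 1
12, 2, 1, 1, 1, 1
11, 3, 1, 1, 1, 1
11, 2, 2, 1, 1, 1
10, 4, 1, 1, 1, 1
10, 3, 2, 1, 1, 1
10, 2, 2, 2, 1, 1
9, 5, 1, 1, 1, 1
9, 4, 2, 1, 1, 1
9, 3, 3, 1, 1, 1
9, 3, 2, 2, 1, 1
9, 2, 2, 2, 2, 1
…and 46 more, for 58 total.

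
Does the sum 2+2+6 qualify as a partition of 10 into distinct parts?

No

The parts sum to 10, and the condition 'all summands are distinct' is violated.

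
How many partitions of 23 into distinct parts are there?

Enumerating by decreasing first part gives 104 partitions in all.

104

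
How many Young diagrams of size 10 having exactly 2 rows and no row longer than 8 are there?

Listing the qualifying partitions of 10:
2,8
3,7
4,6
5,5
That's 4 in total.

4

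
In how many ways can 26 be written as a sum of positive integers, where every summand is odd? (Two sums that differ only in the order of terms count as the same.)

Enumerating by decreasing first part gives 165 partitions in all.

165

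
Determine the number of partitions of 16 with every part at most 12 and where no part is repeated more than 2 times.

Enumerating by decreasing first part gives 83 partitions in all.

83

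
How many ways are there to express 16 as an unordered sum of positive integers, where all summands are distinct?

A partial list (first 12 by largest part):
16
15,1
14,2
13,3
13,2,1
12,4
12,3,1
11,5
11,4,1
11,3,2
10,6
10,5,1
…and 20 more, for 32 total.

32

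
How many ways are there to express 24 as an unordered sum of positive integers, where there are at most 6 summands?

532

A full systematic count gives 532.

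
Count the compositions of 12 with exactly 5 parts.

330

A composition of 12 into 5 positive parts is chosen by placing 4 dividers among the 11 gaps between 12 units: C(11,4) = 330.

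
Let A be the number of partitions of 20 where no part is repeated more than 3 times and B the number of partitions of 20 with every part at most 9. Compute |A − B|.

Partitions of 20 where no part is repeated more than 3 times: 320.
Partitions of 20 with every part at most 9: 488.
|320 − 488| = 168.

168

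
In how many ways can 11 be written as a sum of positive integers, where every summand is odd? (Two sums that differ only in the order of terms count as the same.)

12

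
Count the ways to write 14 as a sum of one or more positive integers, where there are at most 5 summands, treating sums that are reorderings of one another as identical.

70

There are too many to list fully; the first 12 (by largest part) are:
14
13, 1
12, 2
12, 1, 1
11, 3
11, 2, 1
11, 1, 1, 1
10, 4
10, 3, 1
10, 2, 2
10, 2, 1, 1
10, 1, 1, 1, 1
…and 58 more, for 70 total.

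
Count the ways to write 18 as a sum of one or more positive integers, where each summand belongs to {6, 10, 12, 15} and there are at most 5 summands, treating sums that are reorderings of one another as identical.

2

The partitions of 18 that satisfy the conditions:
12 + 6
6 + 6 + 6
Counting gives 2.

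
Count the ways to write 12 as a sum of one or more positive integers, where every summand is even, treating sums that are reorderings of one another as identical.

11

Listing the qualifying partitions of 12:
12
2+10
4+8
2+2+8
6+6
2+4+6
2+2+2+6
4+4+4
2+2+4+4
2+2+2+2+4
2+2+2+2+2+2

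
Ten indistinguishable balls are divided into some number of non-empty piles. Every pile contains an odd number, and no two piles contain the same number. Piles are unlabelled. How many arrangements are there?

2

The partitions of 10 that satisfy the conditions:
9, 1
7, 3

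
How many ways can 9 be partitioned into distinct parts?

8

The partitions of 9 that satisfy the conditions:
9
8, 1
7, 2
6, 3
6, 2, 1
5, 4
5, 3, 1
4, 3, 2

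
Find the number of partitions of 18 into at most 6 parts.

Counting exhaustively, 199 partitions satisfy the conditions.

199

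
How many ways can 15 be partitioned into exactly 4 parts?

A partial list (first 12 by largest part):
1 + 1 + 1 + 12
1 + 1 + 2 + 11
1 + 1 + 3 + 10
1 + 2 + 2 + 10
1 + 1 + 4 + 9
1 + 2 + 3 + 9
2 + 2 + 2 + 9
1 + 1 + 5 + 8
1 + 2 + 4 + 8
1 + 3 + 3 + 8
2 + 2 + 3 + 8
1 + 1 + 6 + 7
…and 15 more, for 27 total.

27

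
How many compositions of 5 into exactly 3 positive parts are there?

6

By stars and bars with positive parts, the count is C(4,2) = 6.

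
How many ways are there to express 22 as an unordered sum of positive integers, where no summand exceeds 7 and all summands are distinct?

4

They are:
7+6+5+4
7+6+5+3+1
7+6+4+3+2
7+5+4+3+2+1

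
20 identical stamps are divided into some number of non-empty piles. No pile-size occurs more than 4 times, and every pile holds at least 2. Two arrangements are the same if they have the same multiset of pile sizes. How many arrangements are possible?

122

A full systematic count gives 122.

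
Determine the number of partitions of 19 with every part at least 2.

105

Systematic enumeration (by largest part, then next-largest, …) yields 105.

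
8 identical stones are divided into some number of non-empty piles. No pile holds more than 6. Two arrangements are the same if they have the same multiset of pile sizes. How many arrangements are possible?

They are:
6, 2
6, 1, 1
5, 3
5, 2, 1
5, 1, 1, 1
4, 4
4, 3, 1
4, 2, 2
4, 2, 1, 1
4, 1, 1, 1, 1
3, 3, 2
3, 3, 1, 1
3, 2, 2, 1
3, 2, 1, 1, 1
3, 1, 1, 1, 1, 1
2, 2, 2, 2
2, 2, 2, 1, 1
2, 2, 1, 1, 1, 1
2, 1, 1, 1, 1, 1, 1
1, 1, 1, 1, 1, 1, 1, 1

20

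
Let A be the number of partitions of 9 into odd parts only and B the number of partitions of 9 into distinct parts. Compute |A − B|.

0

Partitions of 9 into odd parts only: 8.
Partitions of 9 into distinct parts: 8.
|8 − 8| = 0.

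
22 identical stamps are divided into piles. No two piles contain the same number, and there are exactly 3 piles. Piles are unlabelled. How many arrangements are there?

30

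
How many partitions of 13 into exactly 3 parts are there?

14

They are:
11 + 1 + 1
10 + 2 + 1
9 + 3 + 1
9 + 2 + 2
8 + 4 + 1
8 + 3 + 2
7 + 5 + 1
7 + 4 + 2
7 + 3 + 3
6 + 6 + 1
6 + 5 + 2
6 + 4 + 3
5 + 5 + 3
5 + 4 + 4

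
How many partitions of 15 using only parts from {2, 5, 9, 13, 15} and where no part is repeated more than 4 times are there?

They are:
15
2 + 13
2 + 2 + 2 + 9
5 + 5 + 5

4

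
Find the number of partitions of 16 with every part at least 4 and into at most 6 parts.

11

The partitions of 16 that satisfy the conditions:
16
12 + 4
11 + 5
10 + 6
9 + 7
8 + 8
8 + 4 + 4
7 + 5 + 4
6 + 6 + 4
6 + 5 + 5
4 + 4 + 4 + 4
Counting gives 11.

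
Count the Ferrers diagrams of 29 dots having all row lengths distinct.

256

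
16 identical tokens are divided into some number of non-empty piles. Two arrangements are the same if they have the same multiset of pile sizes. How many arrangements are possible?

Direct enumeration gives 231 partitions.

231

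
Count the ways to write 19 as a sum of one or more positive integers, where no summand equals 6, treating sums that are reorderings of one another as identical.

389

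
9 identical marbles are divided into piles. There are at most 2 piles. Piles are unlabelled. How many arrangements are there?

5

The partitions of 9 that satisfy the conditions:
9
1 + 8
2 + 7
3 + 6
4 + 5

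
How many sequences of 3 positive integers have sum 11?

Place 2 bars in the 10 internal gaps of a row of 11 dots: C(10,2) = 45.

45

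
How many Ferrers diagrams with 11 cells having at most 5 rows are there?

There are too many to list fully; the first 12 (by largest part) are:
11
10, 1
9, 2
9, 1, 1
8, 3
8, 2, 1
8, 1, 1, 1
7, 4
7, 3, 1
7, 2, 2
7, 2, 1, 1
7, 1, 1, 1, 1
…and 25 more, for 37 total.

37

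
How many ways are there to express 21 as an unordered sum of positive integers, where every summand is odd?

76

Counting exhaustively, 76 partitions satisfy the conditions.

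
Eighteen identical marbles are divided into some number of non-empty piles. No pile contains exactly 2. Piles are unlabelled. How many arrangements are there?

Systematic enumeration (by largest part, then next-largest, …) yields 154.

154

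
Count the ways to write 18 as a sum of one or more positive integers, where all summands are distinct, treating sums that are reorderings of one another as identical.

46

A partial list (first 12 by largest part):
18
1,17
2,16
3,15
1,2,15
4,14
1,3,14
5,13
1,4,13
2,3,13
6,12
1,5,12
…and 34 more, for 46 total.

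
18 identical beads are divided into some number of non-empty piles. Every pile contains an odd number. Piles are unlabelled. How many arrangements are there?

A partial list (first 12 by largest part):
1, 17
3, 15
1, 1, 1, 15
5, 13
1, 1, 3, 13
1, 1, 1, 1, 1, 13
7, 11
1, 1, 5, 11
1, 3, 3, 11
1, 1, 1, 1, 3, 11
1, 1, 1, 1, 1, 1, 1, 11
9, 9
…and 34 more, for 46 total.

46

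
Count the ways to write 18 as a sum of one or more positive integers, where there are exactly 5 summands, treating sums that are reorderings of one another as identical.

There are too many to list fully; the first 12 (by largest part) are:
14+1+1+1+1
13+2+1+1+1
12+3+1+1+1
12+2+2+1+1
11+4+1+1+1
11+3+2+1+1
11+2+2+2+1
10+5+1+1+1
10+4+2+1+1
10+3+3+1+1
10+3+2+2+1
10+2+2+2+2
…and 45 more, for 57 total.

57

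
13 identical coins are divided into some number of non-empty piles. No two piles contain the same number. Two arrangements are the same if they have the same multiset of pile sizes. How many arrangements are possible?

Listing the qualifying partitions of 13:
13
12, 1
11, 2
10, 3
10, 2, 1
9, 4
9, 3, 1
8, 5
8, 4, 1
8, 3, 2
7, 6
7, 5, 1
7, 4, 2
7, 3, 2, 1
6, 5, 2
6, 4, 3
6, 4, 2, 1
5, 4, 3, 1

18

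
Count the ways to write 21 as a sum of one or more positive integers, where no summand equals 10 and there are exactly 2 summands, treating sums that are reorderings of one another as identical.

9

Enumerating:
20, 1
19, 2
18, 3
17, 4
16, 5
15, 6
14, 7
13, 8
12, 9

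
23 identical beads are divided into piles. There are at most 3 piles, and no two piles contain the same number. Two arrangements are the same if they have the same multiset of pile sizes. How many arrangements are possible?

45

A partial list (first 12 by largest part):
23
22,1
21,2
20,3
20,2,1
19,4
19,3,1
18,5
18,4,1
18,3,2
17,6
17,5,1
…and 33 more, for 45 total.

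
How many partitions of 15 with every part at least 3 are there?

They are:
15
3, 12
4, 11
5, 10
6, 9
3, 3, 9
7, 8
3, 4, 8
3, 5, 7
4, 4, 7
3, 6, 6
4, 5, 6
3, 3, 3, 6
5, 5, 5
3, 3, 4, 5
3, 4, 4, 4
3, 3, 3, 3, 3

17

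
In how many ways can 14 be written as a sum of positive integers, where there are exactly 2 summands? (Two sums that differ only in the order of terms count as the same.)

7

They are:
13 + 1
12 + 2
11 + 3
10 + 4
9 + 5
8 + 6
7 + 7
That's 7 in total.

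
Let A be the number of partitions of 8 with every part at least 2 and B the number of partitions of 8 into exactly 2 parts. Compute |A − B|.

3

Partitions of 8 with every part at least 2: 7.
Partitions of 8 into exactly 2 parts: 4.
|7 − 4| = 3.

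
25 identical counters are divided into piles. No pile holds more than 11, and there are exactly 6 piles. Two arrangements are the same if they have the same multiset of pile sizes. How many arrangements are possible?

Counting exhaustively, 175 partitions satisfy the conditions.

175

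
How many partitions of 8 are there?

22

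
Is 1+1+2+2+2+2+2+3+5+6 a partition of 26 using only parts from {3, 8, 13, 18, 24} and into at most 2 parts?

The parts sum to 26, and the condition 'each summand belongs to {3, 8, 13, 18, 24}' is violated.

No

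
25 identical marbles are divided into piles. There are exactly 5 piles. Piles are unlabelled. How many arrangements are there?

192

Systematic enumeration (by largest part, then next-largest, …) yields 192.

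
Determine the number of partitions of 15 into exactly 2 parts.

7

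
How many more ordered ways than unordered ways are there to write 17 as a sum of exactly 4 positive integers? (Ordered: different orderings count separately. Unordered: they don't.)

Compositions: C(16,3) = 560.
Partitions of 17 into exactly 4 parts: 39.
Difference: 560 − 39 = 521.

521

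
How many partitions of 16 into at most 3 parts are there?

A partial list (first 12 by largest part):
16
1, 15
2, 14
1, 1, 14
3, 13
1, 2, 13
4, 12
1, 3, 12
2, 2, 12
5, 11
1, 4, 11
2, 3, 11
…and 18 more, for 30 total.

30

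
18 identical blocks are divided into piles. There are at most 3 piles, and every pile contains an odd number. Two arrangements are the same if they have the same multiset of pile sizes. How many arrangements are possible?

They are:
17, 1
15, 3
13, 5
11, 7
9, 9
Counting gives 5.

5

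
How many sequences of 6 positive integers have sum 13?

Equivalently, choose which 5 of the 12 gaps become plus signs: C(12,5) = 792.

792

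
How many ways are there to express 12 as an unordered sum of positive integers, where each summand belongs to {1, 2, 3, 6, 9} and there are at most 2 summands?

2

They are:
9,3
6,6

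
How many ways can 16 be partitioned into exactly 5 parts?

37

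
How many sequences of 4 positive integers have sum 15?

364

A composition of 15 into 4 positive parts is chosen by placing 3 dividers among the 14 gaps between 15 units: C(14,3) = 364.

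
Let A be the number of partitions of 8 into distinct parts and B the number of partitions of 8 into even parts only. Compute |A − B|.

Partitions of 8 into distinct parts: 6.
Partitions of 8 into even parts only: 5.
|6 − 5| = 1.

1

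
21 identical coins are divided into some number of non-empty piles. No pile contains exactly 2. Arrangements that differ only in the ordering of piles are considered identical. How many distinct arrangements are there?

302

Direct enumeration gives 302 partitions.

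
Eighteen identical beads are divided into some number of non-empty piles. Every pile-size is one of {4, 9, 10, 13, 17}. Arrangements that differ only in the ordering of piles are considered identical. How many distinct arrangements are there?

Listing the qualifying partitions of 18:
4+4+10
9+9

2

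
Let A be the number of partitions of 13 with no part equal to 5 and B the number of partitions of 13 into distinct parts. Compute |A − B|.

61

Partitions of 13 with no part equal to 5: 79.
Partitions of 13 into distinct parts: 18.
|79 − 18| = 61.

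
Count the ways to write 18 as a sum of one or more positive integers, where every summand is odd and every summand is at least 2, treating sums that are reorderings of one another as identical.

8

The partitions of 18 that satisfy the conditions:
15+3
13+5
11+7
9+9
9+3+3+3
7+5+3+3
5+5+5+3
3+3+3+3+3+3
Counting gives 8.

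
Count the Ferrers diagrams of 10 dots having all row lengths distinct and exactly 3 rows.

4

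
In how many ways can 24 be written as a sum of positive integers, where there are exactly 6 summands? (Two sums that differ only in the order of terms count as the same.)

199

Enumerating by decreasing first part gives 199 partitions in all.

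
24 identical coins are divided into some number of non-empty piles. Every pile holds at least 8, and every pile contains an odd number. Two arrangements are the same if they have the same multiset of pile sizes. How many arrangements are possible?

Enumerating:
15,9
13,11
That's 2 in total.

2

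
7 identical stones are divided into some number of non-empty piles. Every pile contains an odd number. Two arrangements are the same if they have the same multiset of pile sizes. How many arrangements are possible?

Listing the qualifying partitions of 7:
7
5,1,1
3,3,1
3,1,1,1,1
1,1,1,1,1,1,1
Counting gives 5.

5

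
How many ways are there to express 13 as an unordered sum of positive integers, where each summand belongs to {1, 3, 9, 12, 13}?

The partitions of 13 that satisfy the conditions:
13
1 + 12
1 + 3 + 9
1 + 1 + 1 + 1 + 9
1 + 3 + 3 + 3 + 3
1 + 1 + 1 + 1 + 3 + 3 + 3
1 + 1 + 1 + 1 + 1 + 1 + 1 + 3 + 3
1 + 1 + 1 + 1 + 1 + 1 + 1 + 1 + 1 + 1 + 3
1 + 1 + 1 + 1 + 1 + 1 + 1 + 1 + 1 + 1 + 1 + 1 + 1
Counting gives 9.

9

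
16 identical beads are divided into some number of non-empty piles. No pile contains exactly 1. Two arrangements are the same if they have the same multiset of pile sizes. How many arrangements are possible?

A partial list (first 12 by largest part):
16
14,2
13,3
12,4
12,2,2
11,5
11,3,2
10,6
10,4,2
10,3,3
10,2,2,2
9,7
…and 43 more, for 55 total.

55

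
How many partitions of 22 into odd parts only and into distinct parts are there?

8

They are:
21,1
19,3
17,5
15,7
13,9
13,5,3,1
11,7,3,1
9,7,5,1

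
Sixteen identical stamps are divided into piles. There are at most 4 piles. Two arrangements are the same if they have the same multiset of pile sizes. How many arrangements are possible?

There are too many to list fully; the first 12 (by largest part) are:
16
15+1
14+2
14+1+1
13+3
13+2+1
13+1+1+1
12+4
12+3+1
12+2+2
12+2+1+1
11+5
…and 52 more, for 64 total.

64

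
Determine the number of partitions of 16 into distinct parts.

There are too many to list fully; the first 12 (by largest part) are:
16
15, 1
14, 2
13, 3
13, 2, 1
12, 4
12, 3, 1
11, 5
11, 4, 1
11, 3, 2
10, 6
10, 5, 1
…and 20 more, for 32 total.

32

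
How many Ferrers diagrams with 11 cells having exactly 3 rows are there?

10

Enumerating:
9 + 1 + 1
8 + 2 + 1
7 + 3 + 1
7 + 2 + 2
6 + 4 + 1
6 + 3 + 2
5 + 5 + 1
5 + 4 + 2
5 + 3 + 3
4 + 4 + 3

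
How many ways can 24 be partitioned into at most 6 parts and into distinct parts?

There are 122 such partitions.

122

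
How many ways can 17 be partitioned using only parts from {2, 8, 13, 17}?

2

Listing the qualifying partitions of 17:
17
13, 2, 2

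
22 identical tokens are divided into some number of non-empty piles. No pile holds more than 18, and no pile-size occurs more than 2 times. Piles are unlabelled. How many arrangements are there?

291

Direct enumeration gives 291 partitions.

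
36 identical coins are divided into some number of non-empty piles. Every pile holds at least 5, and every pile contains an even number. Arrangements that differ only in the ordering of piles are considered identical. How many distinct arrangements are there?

33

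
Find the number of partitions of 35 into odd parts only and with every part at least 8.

5

Listing the qualifying partitions of 35:
35
17+9+9
15+11+9
13+13+9
13+11+11
That's 5 in total.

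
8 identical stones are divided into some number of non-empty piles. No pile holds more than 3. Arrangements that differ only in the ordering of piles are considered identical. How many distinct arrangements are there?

10

They are:
3+3+2
3+3+1+1
3+2+2+1
3+2+1+1+1
3+1+1+1+1+1
2+2+2+2
2+2+2+1+1
2+2+1+1+1+1
2+1+1+1+1+1+1
1+1+1+1+1+1+1+1
Counting gives 10.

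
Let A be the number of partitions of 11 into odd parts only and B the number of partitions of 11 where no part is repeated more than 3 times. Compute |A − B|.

Partitions of 11 into odd parts only: 12.
Partitions of 11 where no part is repeated more than 3 times: 38.
|12 − 38| = 26.

26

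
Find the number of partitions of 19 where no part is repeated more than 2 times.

163

Counting exhaustively, 163 partitions satisfy the conditions.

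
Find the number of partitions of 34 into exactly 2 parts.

17

They are:
33, 1
32, 2
31, 3
30, 4
29, 5
28, 6
27, 7
26, 8
25, 9
24, 10
23, 11
22, 12
21, 13
20, 14
19, 15
18, 16
17, 17
Counting gives 17.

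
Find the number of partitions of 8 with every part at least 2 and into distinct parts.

3

Enumerating:
8
6+2
5+3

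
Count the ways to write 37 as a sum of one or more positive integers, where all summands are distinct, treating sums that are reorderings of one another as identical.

760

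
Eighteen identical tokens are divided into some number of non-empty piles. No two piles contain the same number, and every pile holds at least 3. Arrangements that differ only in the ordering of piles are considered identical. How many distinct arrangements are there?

15

Enumerating:
18
3, 15
4, 14
5, 13
6, 12
7, 11
3, 4, 11
8, 10
3, 5, 10
3, 6, 9
4, 5, 9
3, 7, 8
4, 6, 8
5, 6, 7
3, 4, 5, 6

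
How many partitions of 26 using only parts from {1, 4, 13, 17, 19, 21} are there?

They are:
1 + 4 + 21
1 + 1 + 1 + 1 + 1 + 21
1 + 1 + 1 + 4 + 19
1 + 1 + 1 + 1 + 1 + 1 + 1 + 19
1 + 4 + 4 + 17
1 + 1 + 1 + 1 + 1 + 4 + 17
1 + 1 + 1 + 1 + 1 + 1 + 1 + 1 + 1 + 17
13 + 13
1 + 4 + 4 + 4 + 13
1 + 1 + 1 + 1 + 1 + 4 + 4 + 13
1 + 1 + 1 + 1 + 1 + 1 + 1 + 1 + 1 + 4 + 13
1 + 1 + 1 + 1 + 1 + 1 + 1 + 1 + 1 + 1 + 1 + 1 + 1 + 13
1 + 1 + 4 + 4 + 4 + 4 + 4 + 4
1 + 1 + 1 + 1 + 1 + 1 + 4 + 4 + 4 + 4 + 4
1 + 1 + 1 + 1 + 1 + 1 + 1 + 1 + 1 + 1 + 4 + 4 + 4 + 4
1 + 1 + 1 + 1 + 1 + 1 + 1 + 1 + 1 + 1 + 1 + 1 + 1 + 1 + 4 + 4 + 4
1 + 1 + 1 + 1 + 1 + 1 + 1 + 1 + 1 + 1 + 1 + 1 + 1 + 1 + 1 + 1 + 1 + 1 + 4 + 4
1 + 1 + 1 + 1 + 1 + 1 + 1 + 1 + 1 + 1 + 1 + 1 + 1 + 1 + 1 + 1 + 1 + 1 + 1 + 1 + 1 + 1 + 4
1 + 1 + 1 + 1 + 1 + 1 + 1 + 1 + 1 + 1 + 1 + 1 + 1 + 1 + 1 + 1 + 1 + 1 + 1 + 1 + 1 + 1 + 1 + 1 + 1 + 1
That's 19 in total.

19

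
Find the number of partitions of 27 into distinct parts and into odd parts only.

The partitions of 27 that satisfy the conditions:
27
1+3+23
1+5+21
1+7+19
3+5+19
1+9+17
3+7+17
1+11+15
3+9+15
5+7+15
3+11+13
5+9+13
7+9+11
1+3+5+7+11
Counting gives 14.

14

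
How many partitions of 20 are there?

627

Enumerating by decreasing first part gives 627 partitions in all.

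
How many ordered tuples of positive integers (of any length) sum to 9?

There are 8 gaps and each independently is a cut or not, giving 2^8 = 256.

256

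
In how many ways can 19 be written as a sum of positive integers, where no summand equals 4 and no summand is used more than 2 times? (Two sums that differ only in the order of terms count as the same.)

Direct enumeration gives 100 partitions.

100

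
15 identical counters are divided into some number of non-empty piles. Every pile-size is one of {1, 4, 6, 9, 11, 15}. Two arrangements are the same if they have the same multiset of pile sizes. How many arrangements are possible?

14

Enumerating:
15
11+4
11+1+1+1+1
9+6
9+4+1+1
9+1+1+1+1+1+1
6+6+1+1+1
6+4+4+1
6+4+1+1+1+1+1
6+1+1+1+1+1+1+1+1+1
4+4+4+1+1+1
4+4+1+1+1+1+1+1+1
4+1+1+1+1+1+1+1+1+1+1+1
1+1+1+1+1+1+1+1+1+1+1+1+1+1+1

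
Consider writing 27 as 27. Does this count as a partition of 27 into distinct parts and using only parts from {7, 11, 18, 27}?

Yes

The parts sum to 27, and the condition 'all summands are distinct' holds; the condition 'each summand belongs to {7, 11, 18, 27}' holds.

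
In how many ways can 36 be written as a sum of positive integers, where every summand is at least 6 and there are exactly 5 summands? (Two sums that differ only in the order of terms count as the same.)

They are:
12,6,6,6,6
11,7,6,6,6
10,8,6,6,6
10,7,7,6,6
9,9,6,6,6
9,8,7,6,6
9,7,7,7,6
8,8,8,6,6
8,8,7,7,6
8,7,7,7,7
Counting gives 10.

10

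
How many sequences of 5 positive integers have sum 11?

210

Place 4 bars in the 10 internal gaps of a row of 11 dots: C(10,4) = 210.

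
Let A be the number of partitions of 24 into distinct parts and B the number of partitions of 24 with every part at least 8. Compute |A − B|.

Partitions of 24 into distinct parts: 122.
Partitions of 24 with every part at least 8: 7.
|122 − 7| = 115.

115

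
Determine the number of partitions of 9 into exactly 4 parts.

6

The partitions of 9 that satisfy the conditions:
1+1+1+6
1+1+2+5
1+1+3+4
1+2+2+4
1+2+3+3
2+2+2+3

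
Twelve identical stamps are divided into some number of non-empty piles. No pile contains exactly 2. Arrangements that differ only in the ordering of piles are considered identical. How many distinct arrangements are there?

A partial list (first 12 by largest part):
12
1 + 11
1 + 1 + 10
3 + 9
1 + 1 + 1 + 9
4 + 8
1 + 3 + 8
1 + 1 + 1 + 1 + 8
5 + 7
1 + 4 + 7
1 + 1 + 3 + 7
1 + 1 + 1 + 1 + 1 + 7
…and 23 more, for 35 total.

35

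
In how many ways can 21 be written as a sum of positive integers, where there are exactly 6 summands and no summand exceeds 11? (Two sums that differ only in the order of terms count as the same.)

98

A full systematic count gives 98.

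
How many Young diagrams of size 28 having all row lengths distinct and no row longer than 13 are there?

113

Counting exhaustively, 113 partitions satisfy the conditions.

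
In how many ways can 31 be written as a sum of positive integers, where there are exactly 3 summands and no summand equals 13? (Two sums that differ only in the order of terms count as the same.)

Systematic enumeration (by largest part, then next-largest, …) yields 71.

71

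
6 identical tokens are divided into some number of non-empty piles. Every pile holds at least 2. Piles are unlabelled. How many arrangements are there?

4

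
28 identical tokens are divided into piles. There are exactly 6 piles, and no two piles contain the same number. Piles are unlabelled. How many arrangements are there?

Enumerating:
1, 2, 3, 4, 5, 13
1, 2, 3, 4, 6, 12
1, 2, 3, 4, 7, 11
1, 2, 3, 5, 6, 11
1, 2, 3, 4, 8, 10
1, 2, 3, 5, 7, 10
1, 2, 4, 5, 6, 10
1, 2, 3, 5, 8, 9
1, 2, 3, 6, 7, 9
1, 2, 4, 5, 7, 9
1, 3, 4, 5, 6, 9
1, 2, 4, 6, 7, 8
1, 3, 4, 5, 7, 8
2, 3, 4, 5, 6, 8

14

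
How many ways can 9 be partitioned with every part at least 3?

4

Listing the qualifying partitions of 9:
9
6+3
5+4
3+3+3
Counting gives 4.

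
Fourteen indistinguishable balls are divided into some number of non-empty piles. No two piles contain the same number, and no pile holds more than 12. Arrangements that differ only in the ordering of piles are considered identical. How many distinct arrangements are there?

20

Listing the qualifying partitions of 14:
12 + 2
11 + 3
11 + 2 + 1
10 + 4
10 + 3 + 1
9 + 5
9 + 4 + 1
9 + 3 + 2
8 + 6
8 + 5 + 1
8 + 4 + 2
8 + 3 + 2 + 1
7 + 6 + 1
7 + 5 + 2
7 + 4 + 3
7 + 4 + 2 + 1
6 + 5 + 3
6 + 5 + 2 + 1
6 + 4 + 3 + 1
5 + 4 + 3 + 2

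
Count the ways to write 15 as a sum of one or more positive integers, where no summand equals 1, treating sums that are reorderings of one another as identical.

41

A partial list (first 12 by largest part):
15
13, 2
12, 3
11, 4
11, 2, 2
10, 5
10, 3, 2
9, 6
9, 4, 2
9, 3, 3
9, 2, 2, 2
8, 7
…and 29 more, for 41 total.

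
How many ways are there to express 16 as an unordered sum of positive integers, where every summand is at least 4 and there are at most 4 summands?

11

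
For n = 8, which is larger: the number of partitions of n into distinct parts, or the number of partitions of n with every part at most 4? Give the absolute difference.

Partitions of 8 into distinct parts: 6.
Partitions of 8 with every part at most 4: 15.
|6 − 15| = 9.

9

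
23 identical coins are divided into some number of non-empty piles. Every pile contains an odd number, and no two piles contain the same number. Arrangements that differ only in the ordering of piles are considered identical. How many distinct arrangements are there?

They are:
23
19, 3, 1
17, 5, 1
15, 7, 1
15, 5, 3
13, 9, 1
13, 7, 3
11, 9, 3
11, 7, 5
That's 9 in total.

9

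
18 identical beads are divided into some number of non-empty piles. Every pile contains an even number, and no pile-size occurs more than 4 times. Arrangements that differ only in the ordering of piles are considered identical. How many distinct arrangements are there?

25

The partitions of 18 that satisfy the conditions:
18
2, 16
4, 14
2, 2, 14
6, 12
2, 4, 12
2, 2, 2, 12
8, 10
2, 6, 10
4, 4, 10
2, 2, 4, 10
2, 2, 2, 2, 10
2, 8, 8
4, 6, 8
2, 2, 6, 8
2, 4, 4, 8
2, 2, 2, 4, 8
6, 6, 6
2, 4, 6, 6
2, 2, 2, 6, 6
4, 4, 4, 6
2, 2, 4, 4, 6
2, 2, 2, 2, 4, 6
2, 4, 4, 4, 4
2, 2, 2, 4, 4, 4
Counting gives 25.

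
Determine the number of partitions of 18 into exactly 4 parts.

47

There are too many to list fully; the first 12 (by largest part) are:
15 + 1 + 1 + 1
14 + 2 + 1 + 1
13 + 3 + 1 + 1
13 + 2 + 2 + 1
12 + 4 + 1 + 1
12 + 3 + 2 + 1
12 + 2 + 2 + 2
11 + 5 + 1 + 1
11 + 4 + 2 + 1
11 + 3 + 3 + 1
11 + 3 + 2 + 2
10 + 6 + 1 + 1
…and 35 more, for 47 total.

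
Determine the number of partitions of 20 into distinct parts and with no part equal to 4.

42

A partial list (first 12 by largest part):
20
19+1
18+2
17+3
17+2+1
16+3+1
15+5
15+3+2
14+6
14+5+1
14+3+2+1
13+7
…and 30 more, for 42 total.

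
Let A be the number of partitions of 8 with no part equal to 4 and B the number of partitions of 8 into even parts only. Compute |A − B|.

12

Partitions of 8 with no part equal to 4: 17.
Partitions of 8 into even parts only: 5.
|17 − 5| = 12.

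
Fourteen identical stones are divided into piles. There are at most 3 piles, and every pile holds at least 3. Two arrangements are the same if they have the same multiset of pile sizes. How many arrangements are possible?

The partitions of 14 that satisfy the conditions:
14
3 + 11
4 + 10
5 + 9
6 + 8
3 + 3 + 8
7 + 7
3 + 4 + 7
3 + 5 + 6
4 + 4 + 6
4 + 5 + 5
Counting gives 11.

11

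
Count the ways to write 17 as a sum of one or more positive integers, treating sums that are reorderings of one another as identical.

297

Direct enumeration gives 297 partitions.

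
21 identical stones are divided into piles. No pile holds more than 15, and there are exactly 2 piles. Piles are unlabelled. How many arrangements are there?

Listing the qualifying partitions of 21:
15 + 6
14 + 7
13 + 8
12 + 9
11 + 10

5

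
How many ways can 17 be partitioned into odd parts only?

38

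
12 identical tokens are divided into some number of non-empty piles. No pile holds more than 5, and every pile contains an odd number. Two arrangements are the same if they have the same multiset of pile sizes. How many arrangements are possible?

9

Listing the qualifying partitions of 12:
5, 5, 1, 1
5, 3, 3, 1
5, 3, 1, 1, 1, 1
5, 1, 1, 1, 1, 1, 1, 1
3, 3, 3, 3
3, 3, 3, 1, 1, 1
3, 3, 1, 1, 1, 1, 1, 1
3, 1, 1, 1, 1, 1, 1, 1, 1, 1
1, 1, 1, 1, 1, 1, 1, 1, 1, 1, 1, 1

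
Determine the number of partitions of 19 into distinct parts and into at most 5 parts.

There are too many to list fully; the first 12 (by largest part) are:
19
18,1
17,2
16,3
16,2,1
15,4
15,3,1
14,5
14,4,1
14,3,2
13,6
13,5,1
…and 42 more, for 54 total.

54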